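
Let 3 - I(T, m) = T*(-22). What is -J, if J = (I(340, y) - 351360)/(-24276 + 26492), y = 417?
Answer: 343877/2216 ≈ 155.18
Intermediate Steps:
I(T, m) = 3 + 22*T (I(T, m) = 3 - T*(-22) = 3 - (-22)*T = 3 + 22*T)
J = -343877/2216 (J = ((3 + 22*340) - 351360)/(-24276 + 26492) = ((3 + 7480) - 351360)/2216 = (7483 - 351360)*(1/2216) = -343877*1/2216 = -343877/2216 ≈ -155.18)
-J = -1*(-343877/2216) = 343877/2216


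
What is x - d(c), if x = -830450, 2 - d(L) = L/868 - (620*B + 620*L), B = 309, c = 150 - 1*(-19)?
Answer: -978072647/868 ≈ -1.1268e+6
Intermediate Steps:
c = 169 (c = 150 + 19 = 169)
d(L) = 191582 + 538159*L/868 (d(L) = 2 - (L/868 - (191580 + 620*L)) = 2 - (L*(1/868) - (191580 + 620*L)) = 2 - (L/868 - 620*(309 + L)) = 2 - (L/868 + (-191580 - 620*L)) = 2 - (-191580 - 538159*L/868) = 2 + (191580 + 538159*L/868) = 191582 + 538159*L/868)
x - d(c) = -830450 - (191582 + (538159/868)*169) = -830450 - (191582 + 90948871/868) = -830450 - 1*257242047/868 = -830450 - 257242047/868 = -978072647/868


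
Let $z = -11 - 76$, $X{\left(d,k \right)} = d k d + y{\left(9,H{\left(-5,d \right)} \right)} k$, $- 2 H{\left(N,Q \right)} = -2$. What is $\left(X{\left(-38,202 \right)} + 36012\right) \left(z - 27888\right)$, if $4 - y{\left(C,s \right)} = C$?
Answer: $-9139152750$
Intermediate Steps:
$H{\left(N,Q \right)} = 1$ ($H{\left(N,Q \right)} = \left(- \frac{1}{2}\right) \left(-2\right) = 1$)
$y{\left(C,s \right)} = 4 - C$
$X{\left(d,k \right)} = - 5 k + k d^{2}$ ($X{\left(d,k \right)} = d k d + \left(4 - 9\right) k = k d^{2} + \left(4 - 9\right) k = k d^{2} - 5 k = - 5 k + k d^{2}$)
$z = -87$ ($z = -11 - 76 = -87$)
$\left(X{\left(-38,202 \right)} + 36012\right) \left(z - 27888\right) = \left(202 \left(-5 + \left(-38\right)^{2}\right) + 36012\right) \left(-87 - 27888\right) = \left(202 \left(-5 + 1444\right) + 36012\right) \left(-27975\right) = \left(202 \cdot 1439 + 36012\right) \left(-27975\right) = \left(290678 + 36012\right) \left(-27975\right) = 326690 \left(-27975\right) = -9139152750$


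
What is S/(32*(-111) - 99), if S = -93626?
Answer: 93626/3651 ≈ 25.644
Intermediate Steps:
S/(32*(-111) - 99) = -93626/(32*(-111) - 99) = -93626/(-3552 - 99) = -93626/(-3651) = -93626*(-1/3651) = 93626/3651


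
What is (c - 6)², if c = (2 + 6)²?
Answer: 3364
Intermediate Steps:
c = 64 (c = 8² = 64)
(c - 6)² = (64 - 6)² = 58² = 3364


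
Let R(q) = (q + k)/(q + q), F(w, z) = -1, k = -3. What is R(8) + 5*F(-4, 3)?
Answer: -75/16 ≈ -4.6875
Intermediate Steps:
R(q) = (-3 + q)/(2*q) (R(q) = (q - 3)/(q + q) = (-3 + q)/((2*q)) = (-3 + q)*(1/(2*q)) = (-3 + q)/(2*q))
R(8) + 5*F(-4, 3) = (½)*(-3 + 8)/8 + 5*(-1) = (½)*(⅛)*5 - 5 = 5/16 - 5 = -75/16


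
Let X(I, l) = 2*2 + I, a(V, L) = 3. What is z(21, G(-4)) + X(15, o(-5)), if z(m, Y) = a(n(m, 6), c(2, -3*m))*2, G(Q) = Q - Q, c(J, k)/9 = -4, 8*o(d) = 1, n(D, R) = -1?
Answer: 25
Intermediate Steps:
o(d) = ⅛ (o(d) = (⅛)*1 = ⅛)
c(J, k) = -36 (c(J, k) = 9*(-4) = -36)
G(Q) = 0
X(I, l) = 4 + I
z(m, Y) = 6 (z(m, Y) = 3*2 = 6)
z(21, G(-4)) + X(15, o(-5)) = 6 + (4 + 15) = 6 + 19 = 25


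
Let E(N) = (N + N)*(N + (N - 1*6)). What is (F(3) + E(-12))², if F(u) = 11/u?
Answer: 4713241/9 ≈ 5.2369e+5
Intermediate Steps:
E(N) = 2*N*(-6 + 2*N) (E(N) = (2*N)*(N + (N - 6)) = (2*N)*(N + (-6 + N)) = (2*N)*(-6 + 2*N) = 2*N*(-6 + 2*N))
(F(3) + E(-12))² = (11/3 + 4*(-12)*(-3 - 12))² = (11*(⅓) + 4*(-12)*(-15))² = (11/3 + 720)² = (2171/3)² = 4713241/9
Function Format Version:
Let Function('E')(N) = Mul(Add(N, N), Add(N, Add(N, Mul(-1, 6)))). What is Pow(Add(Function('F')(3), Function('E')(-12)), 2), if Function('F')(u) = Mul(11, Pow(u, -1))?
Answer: Rational(4713241, 9) ≈ 5.2369e+5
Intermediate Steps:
Function('E')(N) = Mul(2, N, Add(-6, Mul(2, N))) (Function('E')(N) = Mul(Mul(2, N), Add(N, Add(N, -6))) = Mul(Mul(2, N), Add(N, Add(-6, N))) = Mul(Mul(2, N), Add(-6, Mul(2, N))) = Mul(2, N, Add(-6, Mul(2, N))))
Pow(Add(Function('F')(3), Function('E')(-12)), 2) = Pow(Add(Mul(11, Pow(3, -1)), Mul(4, -12, Add(-3, -12))), 2) = Pow(Add(Mul(11, Rational(1, 3)), Mul(4, -12, -15)), 2) = Pow(Add(Rational(11, 3), 720), 2) = Pow(Rational(2171, 3), 2) = Rational(4713241, 9)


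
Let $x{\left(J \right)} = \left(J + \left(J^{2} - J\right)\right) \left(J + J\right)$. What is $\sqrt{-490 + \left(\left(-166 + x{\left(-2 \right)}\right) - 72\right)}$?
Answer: $2 i \sqrt{186} \approx 27.276 i$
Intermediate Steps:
$x{\left(J \right)} = 2 J^{3}$ ($x{\left(J \right)} = J^{2} \cdot 2 J = 2 J^{3}$)
$\sqrt{-490 + \left(\left(-166 + x{\left(-2 \right)}\right) - 72\right)} = \sqrt{-490 - \left(238 + 16\right)} = \sqrt{-490 + \left(\left(-166 + 2 \left(-8\right)\right) - 72\right)} = \sqrt{-490 - 254} = \sqrt{-744} = 2 i \sqrt{186}$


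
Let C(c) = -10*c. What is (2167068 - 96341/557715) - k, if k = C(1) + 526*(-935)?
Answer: 1482901624579/557715 ≈ 2.6589e+6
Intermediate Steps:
k = -491820 (k = -10*1 + 526*(-935) = -10 - 491810 = -491820)
(2167068 - 96341/557715) - k = (2167068 - 96341/557715) - 1*(-491820) = (2167068 - 96341/557715) + 491820 = 1208606233279/557715 + 491820 = 1482901624579/557715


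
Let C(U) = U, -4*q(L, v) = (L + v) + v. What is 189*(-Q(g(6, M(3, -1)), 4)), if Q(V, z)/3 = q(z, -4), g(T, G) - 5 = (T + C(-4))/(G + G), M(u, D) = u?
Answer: -567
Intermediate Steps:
q(L, v) = -v/2 - L/4 (q(L, v) = -((L + v) + v)/4 = -(L + 2*v)/4 = -v/2 - L/4)
g(T, G) = 5 + (-4 + T)/(2*G) (g(T, G) = 5 + (T - 4)/(G + G) = 5 + (-4 + T)/((2*G)) = 5 + (-4 + T)*(1/(2*G)) = 5 + (-4 + T)/(2*G))
Q(V, z) = 6 - 3*z/4 (Q(V, z) = 3*(-½*(-4) - z/4) = 3*(2 - z/4) = 6 - 3*z/4)
189*(-Q(g(6, M(3, -1)), 4)) = 189*(-(6 - ¾*4)) = 189*(-(6 - 3)) = 189*(-1*3) = 189*(-3) = -567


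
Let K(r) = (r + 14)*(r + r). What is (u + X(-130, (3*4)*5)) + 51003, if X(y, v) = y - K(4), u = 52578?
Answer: 103307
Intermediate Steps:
K(r) = 2*r*(14 + r) (K(r) = (14 + r)*(2*r) = 2*r*(14 + r))
X(y, v) = -144 + y (X(y, v) = y - 2*4*(14 + 4) = y - 2*4*18 = y - 1*144 = y - 144 = -144 + y)
(u + X(-130, (3*4)*5)) + 51003 = (52578 + (-144 - 130)) + 51003 = (52578 - 274) + 51003 = 52304 + 51003 = 103307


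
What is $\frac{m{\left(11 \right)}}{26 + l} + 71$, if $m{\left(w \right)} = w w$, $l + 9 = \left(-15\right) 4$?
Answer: $\frac{2932}{43} \approx 68.186$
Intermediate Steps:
$l = -69$ ($l = -9 - 60 = -69$)
$m{\left(w \right)} = w^{2}$
$\frac{m{\left(11 \right)}}{26 + l} + 71 = \frac{11^{2}}{26 - 69} + 71 = \frac{1}{-43} \cdot 121 + 71 = \left(- \frac{1}{43}\right) 121 + 71 = - \frac{121}{43} + 71 = \frac{2932}{43}$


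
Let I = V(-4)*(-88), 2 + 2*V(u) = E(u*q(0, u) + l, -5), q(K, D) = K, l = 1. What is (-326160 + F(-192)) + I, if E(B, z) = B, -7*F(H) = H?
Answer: -2282620/7 ≈ -3.2609e+5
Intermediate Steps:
F(H) = -H/7
V(u) = -1/2 (V(u) = -1 + (u*0 + 1)/2 = -1 + (0 + 1)/2 = -1 + (1/2)*1 = -1 + 1/2 = -1/2)
I = 44 (I = -1/2*(-88) = 44)
(-326160 + F(-192)) + I = (-326160 - 1/7*(-192)) + 44 = (-326160 + 192/7) + 44 = -2282928/7 + 44 = -2282620/7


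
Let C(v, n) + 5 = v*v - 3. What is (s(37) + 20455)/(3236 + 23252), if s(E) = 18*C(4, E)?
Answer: 20599/26488 ≈ 0.77767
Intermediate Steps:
C(v, n) = -8 + v² (C(v, n) = -5 + (v*v - 3) = -5 + (v² - 3) = -5 + (-3 + v²) = -8 + v²)
s(E) = 144 (s(E) = 18*(-8 + 4²) = 18*(-8 + 16) = 18*8 = 144)
(s(37) + 20455)/(3236 + 23252) = (144 + 20455)/(3236 + 23252) = 20599/26488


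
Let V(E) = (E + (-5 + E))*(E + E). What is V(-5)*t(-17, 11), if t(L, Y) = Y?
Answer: 1650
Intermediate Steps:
V(E) = 2*E*(-5 + 2*E) (V(E) = (-5 + 2*E)*(2*E) = 2*E*(-5 + 2*E))
V(-5)*t(-17, 11) = (2*(-5)*(-5 + 2*(-5)))*11 = (2*(-5)*(-5 - 10))*11 = (2*(-5)*(-15))*11 = 150*11 = 1650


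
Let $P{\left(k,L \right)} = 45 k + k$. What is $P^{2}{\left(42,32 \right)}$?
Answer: $3732624$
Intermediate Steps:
$P{\left(k,L \right)} = 46 k$
$P^{2}{\left(42,32 \right)} = \left(46 \cdot 42\right)^{2} = 1932^{2} = 3732624$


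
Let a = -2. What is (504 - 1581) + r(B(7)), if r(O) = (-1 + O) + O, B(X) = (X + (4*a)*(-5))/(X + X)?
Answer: -7499/7 ≈ -1071.3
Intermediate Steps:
B(X) = (40 + X)/(2*X) (B(X) = (X + (4*(-2))*(-5))/(X + X) = (X - 8*(-5))/((2*X)) = (X + 40)*(1/(2*X)) = (40 + X)*(1/(2*X)) = (40 + X)/(2*X))
r(O) = -1 + 2*O
(504 - 1581) + r(B(7)) = (504 - 1581) + (-1 + 2*((½)*(40 + 7)/7)) = -1077 + (-1 + 2*((½)*(⅐)*47)) = -1077 + (-1 + 2*(47/14)) = -1077 + (-1 + 47/7) = -1077 + 40/7 = -7499/7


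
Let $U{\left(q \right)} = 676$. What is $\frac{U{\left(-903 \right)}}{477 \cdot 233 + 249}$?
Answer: $\frac{338}{55695} \approx 0.0060688$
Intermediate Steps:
$\frac{U{\left(-903 \right)}}{477 \cdot 233 + 249} = \frac{676}{477 \cdot 233 + 249} = \frac{676}{111141 + 249} = \frac{676}{111390} = 676 \cdot \frac{1}{111390} = \frac{338}{55695}$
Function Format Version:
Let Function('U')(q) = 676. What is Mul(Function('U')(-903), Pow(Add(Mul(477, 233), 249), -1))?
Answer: Rational(338, 55695) ≈ 0.0060688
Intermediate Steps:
Mul(Function('U')(-903), Pow(Add(Mul(477, 233), 249), -1)) = Mul(676, Pow(Add(Mul(477, 233), 249), -1)) = Mul(676, Pow(Add(111141, 249), -1)) = Mul(676, Pow(111390, -1)) = Mul(676, Rational(1, 111390)) = Rational(338, 55695)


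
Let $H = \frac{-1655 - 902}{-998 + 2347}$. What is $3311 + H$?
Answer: $\frac{4463982}{1349} \approx 3309.1$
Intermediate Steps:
$H = - \frac{2557}{1349} \approx -1.8955$
$3311 + H = 3311 - \frac{2557}{1349} = \frac{4463982}{1349}$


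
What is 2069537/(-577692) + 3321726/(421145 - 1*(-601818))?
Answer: -198125241739/590957541396 ≈ -0.33526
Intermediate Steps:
2069537/(-577692) + 3321726/(421145 - 1*(-601818)) = 2069537*(-1/577692) + 3321726/(421145 + 601818) = -2069537/577692 + 3321726/1022963 = -198125241739/590957541396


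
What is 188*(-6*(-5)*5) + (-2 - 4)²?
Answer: 28236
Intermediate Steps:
188*(-6*(-5)*5) + (-2 - 4)² = 188*(30*5) + (-6)² = 188*150 + 36 = 28200 + 36 = 28236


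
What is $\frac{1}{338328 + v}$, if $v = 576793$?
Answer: $\frac{1}{915121} \approx 1.0928 \cdot 10^{-6}$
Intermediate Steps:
$\frac{1}{338328 + v} = \frac{1}{338328 + 576793} = \frac{1}{915121}$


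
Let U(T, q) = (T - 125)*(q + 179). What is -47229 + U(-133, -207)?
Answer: -40005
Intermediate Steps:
U(T, q) = (-125 + T)*(179 + q)
-47229 + U(-133, -207) = -47229 + (-22375 - 125*(-207) + 179*(-133) - 133*(-207)) = -47229 + (-22375 + 25875 - 23807 + 27531) = -47229 + 7224 = -40005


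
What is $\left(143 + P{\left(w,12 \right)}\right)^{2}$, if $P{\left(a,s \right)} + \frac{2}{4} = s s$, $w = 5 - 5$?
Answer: $\frac{328329}{4} \approx 82082.0$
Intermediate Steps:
$w = 0$ ($w = 5 - 5 = 0$)
$P{\left(a,s \right)} = - \frac{1}{2} + s^{2}$ ($P{\left(a,s \right)} = - \frac{1}{2} + s s = - \frac{1}{2} + s^{2}$)
$\left(143 + P{\left(w,12 \right)}\right)^{2} = \left(143 - \left(\frac{1}{2} - 12^{2}\right)\right)^{2} = \left(143 + \left(- \frac{1}{2} + 144\right)\right)^{2} = \left(143 + \frac{287}{2}\right)^{2} = \left(\frac{573}{2}\right)^{2} = \frac{328329}{4}$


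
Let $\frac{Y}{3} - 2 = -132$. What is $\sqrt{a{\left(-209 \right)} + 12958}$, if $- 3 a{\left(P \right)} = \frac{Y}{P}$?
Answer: $\frac{2 \sqrt{141497807}}{209} \approx 113.83$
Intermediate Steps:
$Y = -390$ ($Y = 6 + 3 \left(-132\right) = 6 - 396 = -390$)
$a{\left(P \right)} = \frac{130}{P}$ ($a{\left(P \right)} = - \frac{\left(-390\right) \frac{1}{P}}{3} = \frac{130}{P}$)
$\sqrt{a{\left(-209 \right)} + 12958} = \sqrt{\frac{130}{-209} + 12958} = \sqrt{130 \left(- \frac{1}{209}\right) + 12958} = \sqrt{- \frac{130}{209} + 12958} = \sqrt{\frac{2708092}{209}} = \frac{2 \sqrt{141497807}}{209}$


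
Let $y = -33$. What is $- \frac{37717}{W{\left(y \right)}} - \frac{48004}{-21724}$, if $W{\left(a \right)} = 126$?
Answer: $- \frac{203328901}{684306} \approx -297.13$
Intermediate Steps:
$- \frac{37717}{W{\left(y \right)}} - \frac{48004}{-21724} = - \frac{37717}{126} - \frac{48004}{-21724} = \left(-37717\right) \frac{1}{126} - - \frac{12001}{5431} = - \frac{37717}{126} + \frac{12001}{5431} = - \frac{203328901}{684306}$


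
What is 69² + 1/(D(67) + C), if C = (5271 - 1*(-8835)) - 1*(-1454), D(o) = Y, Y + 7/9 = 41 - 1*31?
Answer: 667125612/140123 ≈ 4761.0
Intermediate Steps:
Y = 83/9 (Y = -7/9 + (41 - 1*31) = -7/9 + (41 - 31) = -7/9 + 10 = 83/9 ≈ 9.2222)
D(o) = 83/9
C = 15560 (C = (5271 + 8835) + 1454 = 14106 + 1454 = 15560)
69² + 1/(D(67) + C) = 69² + 1/(83/9 + 15560) = 4761 + 1/(140123/9) = 4761 + 9/140123 = 667125612/140123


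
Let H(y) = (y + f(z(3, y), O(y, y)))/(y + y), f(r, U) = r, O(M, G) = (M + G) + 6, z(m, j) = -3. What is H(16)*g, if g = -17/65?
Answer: -17/160 ≈ -0.10625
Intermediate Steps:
O(M, G) = 6 + G + M (O(M, G) = (G + M) + 6 = 6 + G + M)
H(y) = (-3 + y)/(2*y) (H(y) = (y - 3)/(y + y) = (-3 + y)/((2*y)) = (-3 + y)*(1/(2*y)) = (-3 + y)/(2*y))
g = -17/65 (g = -17*1/65 = -17/65 ≈ -0.26154)
H(16)*g = ((½)*(-3 + 16)/16)*(-17/65) = ((½)*(1/16)*13)*(-17/65) = (13/32)*(-17/65) = -17/160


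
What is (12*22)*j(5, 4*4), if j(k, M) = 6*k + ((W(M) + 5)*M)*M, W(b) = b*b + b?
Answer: 18728688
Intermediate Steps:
W(b) = b + b**2 (W(b) = b**2 + b = b + b**2)
j(k, M) = 6*k + M**2*(5 + M*(1 + M)) (j(k, M) = 6*k + ((M*(1 + M) + 5)*M)*M = 6*k + ((5 + M*(1 + M))*M)*M = 6*k + (M*(5 + M*(1 + M)))*M = 6*k + M**2*(5 + M*(1 + M)))
(12*22)*j(5, 4*4) = (12*22)*(5*(4*4)**2 + 6*5 + (4*4)**3*(1 + 4*4)) = 264*(5*16**2 + 30 + 16**3*(1 + 16)) = 264*(5*256 + 30 + 4096*17) = 264*(1280 + 30 + 69632) = 264*70942 = 18728688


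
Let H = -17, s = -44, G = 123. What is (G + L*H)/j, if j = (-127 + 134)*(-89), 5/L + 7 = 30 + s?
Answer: -2668/13083 ≈ -0.20393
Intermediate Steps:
L = -5/21 (L = 5/(-7 + (30 - 44)) = 5/(-7 - 14) = 5/(-21) = 5*(-1/21) = -5/21 ≈ -0.23810)
j = -623 (j = 7*(-89) = -623)
(G + L*H)/j = (123 - 5/21*(-17))/(-623) = (123 + 85/21)*(-1/623) = (2668/21)*(-1/623) = -2668/13083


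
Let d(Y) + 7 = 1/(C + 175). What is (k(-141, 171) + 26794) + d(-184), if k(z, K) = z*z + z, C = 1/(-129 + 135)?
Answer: 48899883/1051 ≈ 46527.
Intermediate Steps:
C = ⅙ (C = 1/6 = ⅙ ≈ 0.16667)
d(Y) = -7351/1051 (d(Y) = -7 + 1/(⅙ + 175) = -7 + 1/(1051/6) = -7 + 6/1051 = -7351/1051)
k(z, K) = z + z² (k(z, K) = z² + z = z + z²)
(k(-141, 171) + 26794) + d(-184) = (-141*(1 - 141) + 26794) - 7351/1051 = (-141*(-140) + 26794) - 7351/1051 = (19740 + 26794) - 7351/1051 = 46534 - 7351/1051 = 48899883/1051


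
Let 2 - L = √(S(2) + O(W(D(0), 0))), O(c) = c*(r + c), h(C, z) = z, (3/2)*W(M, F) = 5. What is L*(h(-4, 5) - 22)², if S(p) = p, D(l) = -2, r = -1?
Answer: 578 - 578*√22/3 ≈ -325.69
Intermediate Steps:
W(M, F) = 10/3 (W(M, F) = (⅔)*5 = 10/3)
O(c) = c*(-1 + c)
L = 2 - 2*√22/3 (L = 2 - √(2 + 10*(-1 + 10/3)/3) = 2 - √(2 + (10/3)*(7/3)) = 2 - √(2 + 70/9) = 2 - √(88/9) = 2 - 2*√22/3 ≈ -1.1269)
L*(h(-4, 5) - 22)² = (2 - 2*√22/3)*(5 - 22)² = (2 - 2*√22/3)*(-17)² = (2 - 2*√22/3)*289 = 578 - 578*√22/3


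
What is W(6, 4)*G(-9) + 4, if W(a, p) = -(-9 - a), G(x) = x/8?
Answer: -103/8 ≈ -12.875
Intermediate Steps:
G(x) = x/8 (G(x) = x*(⅛) = x/8)
W(a, p) = 9 + a
W(6, 4)*G(-9) + 4 = (9 + 6)*((⅛)*(-9)) + 4 = 15*(-9/8) + 4 = -135/8 + 4 = -103/8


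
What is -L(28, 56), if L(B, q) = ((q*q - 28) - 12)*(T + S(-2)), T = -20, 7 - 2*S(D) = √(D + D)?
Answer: 51084 + 3096*I ≈ 51084.0 + 3096.0*I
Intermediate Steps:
S(D) = 7/2 - √2*√D/2 (S(D) = 7/2 - √(D + D)/2 = 7/2 - √2*√D/2)
L(B, q) = (-40 + q²)*(-33/2 - I) (L(B, q) = ((q*q - 28) - 12)*(-20 + (7/2 - √2*√(-2)/2)) = ((q² - 28) - 12)*(-20 + (7/2 - √2*I*√2/2)) = ((-28 + q²) - 12)*(-20 + (7/2 - I)) = (-40 + q²)*(-33/2 - I))
-L(28, 56) = -(660 + 40*I + 56²*(-33/2 - I)) = -(660 + 40*I + 3136*(-33/2 - I)) = -(660 + 40*I + (-51744 - 3136*I)) = -(-51084 - 3096*I) = 51084 + 3096*I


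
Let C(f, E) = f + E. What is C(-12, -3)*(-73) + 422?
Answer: 1517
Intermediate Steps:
C(f, E) = E + f
C(-12, -3)*(-73) + 422 = (-3 - 12)*(-73) + 422 = -15*(-73) + 422 = 1095 + 422 = 1517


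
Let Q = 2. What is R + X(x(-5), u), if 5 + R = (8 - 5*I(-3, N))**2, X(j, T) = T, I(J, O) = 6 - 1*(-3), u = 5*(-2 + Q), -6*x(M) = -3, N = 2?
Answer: 1364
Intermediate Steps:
x(M) = 1/2 (x(M) = -1/6*(-3) = 1/2)
u = 0 (u = 5*(-2 + 2) = 5*0 = 0)
I(J, O) = 9 (I(J, O) = 6 + 3 = 9)
R = 1364 (R = -5 + (8 - 5*9)**2 = -5 + (8 - 45)**2 = -5 + (-37)**2 = -5 + 1369 = 1364)
R + X(x(-5), u) = 1364 + 0 = 1364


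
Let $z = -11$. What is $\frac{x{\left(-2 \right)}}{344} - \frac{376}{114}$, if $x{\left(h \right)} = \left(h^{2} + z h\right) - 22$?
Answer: $- \frac{16111}{4902} \approx -3.2866$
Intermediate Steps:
$x{\left(h \right)} = -22 + h^{2} - 11 h$ ($x{\left(h \right)} = \left(h^{2} - 11 h\right) - 22 = -22 + h^{2} - 11 h$)
$\frac{x{\left(-2 \right)}}{344} - \frac{376}{114} = \frac{-22 + \left(-2\right)^{2} - -22}{344} - \frac{376}{114} = \left(-22 + 4 + 22\right) \frac{1}{344} - \frac{188}{57} = 4 \cdot \frac{1}{344} - \frac{188}{57} = \frac{1}{86} - \frac{188}{57} = - \frac{16111}{4902}$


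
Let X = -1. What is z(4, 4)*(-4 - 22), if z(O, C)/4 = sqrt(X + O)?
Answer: -104*sqrt(3) ≈ -180.13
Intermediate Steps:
z(O, C) = 4*sqrt(-1 + O)
z(4, 4)*(-4 - 22) = (4*sqrt(-1 + 4))*(-4 - 22) = (4*sqrt(3))*(-26) = -104*sqrt(3)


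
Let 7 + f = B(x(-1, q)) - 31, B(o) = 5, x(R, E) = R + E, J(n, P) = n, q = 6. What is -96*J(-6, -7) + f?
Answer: 543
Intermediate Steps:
x(R, E) = E + R
f = -33 (f = -7 + (5 - 31) = -7 - 26 = -33)
-96*J(-6, -7) + f = -96*(-6) - 33 = 576 - 33 = 543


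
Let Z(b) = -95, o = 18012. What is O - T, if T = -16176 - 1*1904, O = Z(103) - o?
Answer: -27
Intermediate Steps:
O = -18107 (O = -95 - 1*18012 = -95 - 18012 = -18107)
T = -18080 (T = -16176 - 1904 = -18080)
O - T = -18107 - 1*(-18080) = -18107 + 18080 = -27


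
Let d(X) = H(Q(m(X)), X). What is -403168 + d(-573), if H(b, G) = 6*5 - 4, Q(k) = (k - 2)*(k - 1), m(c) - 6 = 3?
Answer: -403142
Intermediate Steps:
m(c) = 9 (m(c) = 6 + 3 = 9)
Q(k) = (-1 + k)*(-2 + k) (Q(k) = (-2 + k)*(-1 + k) = (-1 + k)*(-2 + k))
H(b, G) = 26 (H(b, G) = 30 - 4 = 26)
d(X) = 26
-403168 + d(-573) = -403168 + 26 = -403142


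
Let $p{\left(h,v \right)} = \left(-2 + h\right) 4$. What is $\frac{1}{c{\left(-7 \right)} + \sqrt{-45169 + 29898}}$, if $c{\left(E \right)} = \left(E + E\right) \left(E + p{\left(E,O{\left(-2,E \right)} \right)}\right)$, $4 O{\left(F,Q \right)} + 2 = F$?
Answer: $\frac{602}{377675} - \frac{i \sqrt{15271}}{377675} \approx 0.001594 - 0.0003272 i$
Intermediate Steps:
$O{\left(F,Q \right)} = - \frac{1}{2} + \frac{F}{4}$
$p{\left(h,v \right)} = -8 + 4 h$
$c{\left(E \right)} = 2 E \left(-8 + 5 E\right)$ ($c{\left(E \right)} = \left(E + E\right) \left(E + \left(-8 + 4 E\right)\right) = 2 E \left(-8 + 5 E\right)$)
$\frac{1}{c{\left(-7 \right)} + \sqrt{-45169 + 29898}} = \frac{1}{2 \left(-7\right) \left(-8 + 5 \left(-7\right)\right) + \sqrt{-45169 + 29898}} = \frac{1}{2 \left(-7\right) \left(-8 - 35\right) + \sqrt{-15271}} = \frac{1}{2 \left(-7\right) \left(-43\right) + i \sqrt{15271}} = \frac{1}{602 + i \sqrt{15271}}$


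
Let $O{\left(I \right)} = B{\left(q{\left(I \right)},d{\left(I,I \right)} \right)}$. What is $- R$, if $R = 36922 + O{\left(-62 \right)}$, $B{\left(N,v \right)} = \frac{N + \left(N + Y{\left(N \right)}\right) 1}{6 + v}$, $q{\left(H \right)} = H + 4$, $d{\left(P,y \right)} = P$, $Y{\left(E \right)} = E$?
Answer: $- \frac{1033903}{28} \approx -36925.0$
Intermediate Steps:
$q{\left(H \right)} = 4 + H$
$B{\left(N,v \right)} = \frac{3 N}{6 + v}$ ($B{\left(N,v \right)} = \frac{N + \left(N + N\right) 1}{6 + v} = \frac{N + 2 N 1}{6 + v} = \frac{N + 2 N}{6 + v} = \frac{3 N}{6 + v}$)
$O{\left(I \right)} = \frac{3 \left(4 + I\right)}{6 + I}$
$R = \frac{1033903}{28}$ ($R = 36922 + \frac{3 \left(4 - 62\right)}{6 - 62} = 36922 + 3 \frac{1}{-56} \left(-58\right) = 36922 + 3 \left(- \frac{1}{56}\right) \left(-58\right) = 36922 + \frac{87}{28} = \frac{1033903}{28} \approx 36925.0$)
$- R = \left(-1\right) \frac{1033903}{28} = - \frac{1033903}{28}$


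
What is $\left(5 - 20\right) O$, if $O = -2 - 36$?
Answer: $570$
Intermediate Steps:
$O = -38$ ($O = -2 - 36 = -38$)
$\left(5 - 20\right) O = \left(5 - 20\right) \left(-38\right) = \left(-15\right) \left(-38\right) = 570$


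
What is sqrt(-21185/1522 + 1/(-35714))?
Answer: I*sqrt(2570401703282581)/13589177 ≈ 3.7308*I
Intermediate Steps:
sqrt(-21185/1522 + 1/(-35714)) = sqrt(-21185*1/1522 - 1/35714) = sqrt(-21185/1522 - 1/35714) = sqrt(-189150653/13589177) = I*sqrt(2570401703282581)/13589177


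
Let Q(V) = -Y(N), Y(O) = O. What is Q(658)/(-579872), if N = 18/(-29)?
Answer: -9/8408144 ≈ -1.0704e-6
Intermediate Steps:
N = -18/29 (N = 18*(-1/29) = -18/29 ≈ -0.62069)
Q(V) = 18/29 (Q(V) = -1*(-18/29) = 18/29)
Q(658)/(-579872) = (18/29)/(-579872) = (18/29)*(-1/579872) = -9/8408144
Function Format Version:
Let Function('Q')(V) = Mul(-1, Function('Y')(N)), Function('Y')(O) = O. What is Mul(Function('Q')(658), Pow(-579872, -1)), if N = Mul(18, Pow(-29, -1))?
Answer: Rational(-9, 8408144) ≈ -1.0704e-6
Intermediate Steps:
N = Rational(-18, 29) (N = Mul(18, Rational(-1, 29)) = Rational(-18, 29) ≈ -0.62069)
Function('Q')(V) = Rational(18, 29) (Function('Q')(V) = Mul(-1, Rational(-18, 29)) = Rational(18, 29))
Mul(Function('Q')(658), Pow(-579872, -1)) = Mul(Rational(18, 29), Pow(-579872, -1)) = Mul(Rational(18, 29), Rational(-1, 579872)) = Rational(-9, 8408144)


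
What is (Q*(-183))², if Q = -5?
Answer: 837225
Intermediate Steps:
(Q*(-183))² = (-5*(-183))² = 915² = 837225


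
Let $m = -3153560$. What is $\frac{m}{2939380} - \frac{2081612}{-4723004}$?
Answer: $- \frac{8438103667}{13348753363} \approx -0.63213$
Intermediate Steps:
$\frac{m}{2939380} - \frac{2081612}{-4723004} = - \frac{3153560}{2939380} - \frac{2081612}{-4723004} = \left(-3153560\right) \frac{1}{2939380} - - \frac{40031}{90827} = - \frac{157678}{146969} + \frac{40031}{90827} = - \frac{8438103667}{13348753363}$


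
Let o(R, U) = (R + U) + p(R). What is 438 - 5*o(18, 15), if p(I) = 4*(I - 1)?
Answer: -67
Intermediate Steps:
p(I) = -4 + 4*I (p(I) = 4*(-1 + I) = -4 + 4*I)
o(R, U) = -4 + U + 5*R (o(R, U) = (R + U) + (-4 + 4*R) = -4 + U + 5*R)
438 - 5*o(18, 15) = 438 - 5*(-4 + 15 + 5*18) = 438 - 5*(-4 + 15 + 90) = 438 - 5*101 = 438 - 505 = -67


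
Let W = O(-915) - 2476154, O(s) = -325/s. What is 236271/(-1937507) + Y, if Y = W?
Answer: -877954441877912/354563781 ≈ -2.4762e+6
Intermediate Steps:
W = -453136117/183 (W = -325/(-915) - 2476154 = -325*(-1/915) - 2476154 = 65/183 - 2476154 = -453136117/183 ≈ -2.4762e+6)
Y = -453136117/183 ≈ -2.4762e+6
236271/(-1937507) + Y = 236271/(-1937507) - 453136117/183 = 236271*(-1/1937507) - 453136117/183 = -236271/1937507 - 453136117/183 = -877954441877912/354563781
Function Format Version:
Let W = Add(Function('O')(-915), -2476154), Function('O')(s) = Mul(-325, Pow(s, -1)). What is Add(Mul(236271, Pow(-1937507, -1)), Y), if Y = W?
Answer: Rational(-877954441877912, 354563781) ≈ -2.4762e+6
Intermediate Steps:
W = Rational(-453136117, 183) (W = Add(Mul(-325, Pow(-915, -1)), -2476154) = Add(Mul(-325, Rational(-1, 915)), -2476154) = Add(Rational(65, 183), -2476154) = Rational(-453136117, 183) ≈ -2.4762e+6)
Y = Rational(-453136117, 183) ≈ -2.4762e+6
Add(Mul(236271, Pow(-1937507, -1)), Y) = Add(Mul(236271, Pow(-1937507, -1)), Rational(-453136117, 183)) = Add(Mul(236271, Rational(-1, 1937507)), Rational(-453136117, 183)) = Add(Rational(-236271, 1937507), Rational(-453136117, 183)) = Rational(-877954441877912, 354563781)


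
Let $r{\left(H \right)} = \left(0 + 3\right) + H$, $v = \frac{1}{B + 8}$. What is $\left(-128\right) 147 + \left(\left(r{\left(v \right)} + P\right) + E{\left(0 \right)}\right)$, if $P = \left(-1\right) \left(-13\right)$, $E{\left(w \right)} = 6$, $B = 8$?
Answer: $- \frac{300703}{16} \approx -18794.0$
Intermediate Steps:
$v = \frac{1}{16}$ ($v = \frac{1}{8 + 8} = \frac{1}{16} \approx 0.0625$)
$r{\left(H \right)} = 3 + H$
$P = 13$
$\left(-128\right) 147 + \left(\left(r{\left(v \right)} + P\right) + E{\left(0 \right)}\right) = \left(-128\right) 147 + \left(\left(\left(3 + \frac{1}{16}\right) + 13\right) + 6\right) = -18816 + \left(\left(\frac{49}{16} + 13\right) + 6\right) = -18816 + \left(\frac{257}{16} + 6\right) = -18816 + \frac{353}{16} = - \frac{300703}{16}$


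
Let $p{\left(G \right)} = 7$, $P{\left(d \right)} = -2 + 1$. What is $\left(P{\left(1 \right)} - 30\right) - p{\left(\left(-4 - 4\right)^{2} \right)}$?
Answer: $-38$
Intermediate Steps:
$P{\left(d \right)} = -1$
$\left(P{\left(1 \right)} - 30\right) - p{\left(\left(-4 - 4\right)^{2} \right)} = \left(-1 - 30\right) - 7 = -31 - 7 = -38$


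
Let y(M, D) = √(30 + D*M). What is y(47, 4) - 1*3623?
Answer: -3623 + √218 ≈ -3608.2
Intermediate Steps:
y(47, 4) - 1*3623 = √(30 + 4*47) - 1*3623 = √(30 + 188) - 3623 = √218 - 3623 = -3623 + √218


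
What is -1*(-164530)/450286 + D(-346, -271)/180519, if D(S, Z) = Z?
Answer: 14789381782/40642589217 ≈ 0.36389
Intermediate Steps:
-1*(-164530)/450286 + D(-346, -271)/180519 = -1*(-164530)/450286 - 271/180519 = 164530*(1/450286) - 271*1/180519 = 82265/225143 - 271/180519 = 14789381782/40642589217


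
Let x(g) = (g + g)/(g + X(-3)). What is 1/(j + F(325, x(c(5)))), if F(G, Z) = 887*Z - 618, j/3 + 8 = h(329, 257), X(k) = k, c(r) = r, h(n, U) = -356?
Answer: 1/2725 ≈ 0.00036697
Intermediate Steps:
x(g) = 2*g/(-3 + g) (x(g) = (g + g)/(g - 3) = (2*g)/(-3 + g) = 2*g/(-3 + g))
j = -1092 (j = -24 + 3*(-356) = -24 - 1068 = -1092)
F(G, Z) = -618 + 887*Z
1/(j + F(325, x(c(5)))) = 1/(-1092 + (-618 + 887*(2*5/(-3 + 5)))) = 1/(-1092 + (-618 + 887*(2*5/2))) = 1/(-1092 + (-618 + 887*(2*5*(½)))) = 1/(-1092 + (-618 + 887*5)) = 1/(-1092 + (-618 + 4435)) = 1/(-1092 + 3817) = 1/2725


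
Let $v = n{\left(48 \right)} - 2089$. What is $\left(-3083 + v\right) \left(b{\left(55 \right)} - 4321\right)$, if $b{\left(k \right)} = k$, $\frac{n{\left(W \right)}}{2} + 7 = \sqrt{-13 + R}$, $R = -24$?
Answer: $22123476 - 8532 i \sqrt{37} \approx 2.2123 \cdot 10^{7} - 51898.0 i$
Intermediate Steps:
$n{\left(W \right)} = -14 + 2 i \sqrt{37}$ ($n{\left(W \right)} = -14 + 2 \sqrt{-13 - 24} = -14 + 2 \sqrt{-37} = -14 + 2 i \sqrt{37}$)
$v = -2103 + 2 i \sqrt{37}$ ($v = \left(-14 + 2 i \sqrt{37}\right) - 2089 = -2103 + 2 i \sqrt{37} \approx -2103.0 + 12.166 i$)
$\left(-3083 + v\right) \left(b{\left(55 \right)} - 4321\right) = \left(-3083 - \left(2103 - 2 i \sqrt{37}\right)\right) \left(55 - 4321\right) = \left(-5186 + 2 i \sqrt{37}\right) \left(-4266\right) = 22123476 - 8532 i \sqrt{37}$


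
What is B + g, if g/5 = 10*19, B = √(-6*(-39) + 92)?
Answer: 950 + √326 ≈ 968.06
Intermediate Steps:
B = √326 (B = √(234 + 92) = √326 ≈ 18.055)
g = 950 (g = 5*(10*19) = 5*190 = 950)
B + g = √326 + 950 = 950 + √326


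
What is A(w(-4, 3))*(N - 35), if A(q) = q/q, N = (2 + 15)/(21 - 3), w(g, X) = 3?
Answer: -613/18 ≈ -34.056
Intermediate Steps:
N = 17/18 ≈ 0.94444
A(q) = 1
A(w(-4, 3))*(N - 35) = 1*(17/18 - 35) = 1*(-613/18) = -613/18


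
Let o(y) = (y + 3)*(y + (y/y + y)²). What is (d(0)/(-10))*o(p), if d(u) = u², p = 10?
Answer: 0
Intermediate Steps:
o(y) = (3 + y)*(y + (1 + y)²)
(d(0)/(-10))*o(p) = (0²/(-10))*(3 + 10³ + 6*10² + 10*10) = (-⅒*0)*(3 + 1000 + 6*100 + 100) = 0*(3 + 1000 + 600 + 100) = 0*1703 = 0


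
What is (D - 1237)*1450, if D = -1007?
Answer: -3253800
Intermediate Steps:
(D - 1237)*1450 = (-1007 - 1237)*1450 = -2244*1450 = -3253800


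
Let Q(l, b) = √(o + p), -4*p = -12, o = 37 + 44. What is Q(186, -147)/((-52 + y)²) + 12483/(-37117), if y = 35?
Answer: -12483/37117 + 2*√21/289 ≈ -0.30460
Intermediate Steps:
o = 81
p = 3 (p = -¼*(-12) = 3)
Q(l, b) = 2*√21 (Q(l, b) = √(81 + 3) = √84 = 2*√21)
Q(186, -147)/((-52 + y)²) + 12483/(-37117) = (2*√21)/((-52 + 35)²) + 12483/(-37117) = (2*√21)/((-17)²) + 12483*(-1/37117) = (2*√21)/289 - 12483/37117 = (2*√21)*(1/289) - 12483/37117 = 2*√21/289 - 12483/37117 = -12483/37117 + 2*√21/289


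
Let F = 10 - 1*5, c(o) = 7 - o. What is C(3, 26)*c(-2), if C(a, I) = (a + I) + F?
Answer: 306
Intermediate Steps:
F = 5 (F = 10 - 5 = 5)
C(a, I) = 5 + I + a (C(a, I) = (a + I) + 5 = (I + a) + 5 = 5 + I + a)
C(3, 26)*c(-2) = (5 + 26 + 3)*(7 - 1*(-2)) = 34*(7 + 2) = 34*9 = 306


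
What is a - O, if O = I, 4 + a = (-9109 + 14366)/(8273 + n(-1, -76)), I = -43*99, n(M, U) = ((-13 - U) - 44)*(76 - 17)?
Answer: 5708277/1342 ≈ 4253.6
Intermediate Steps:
n(M, U) = -3363 - 59*U (n(M, U) = (-57 - U)*59 = -3363 - 59*U)
I = -4257
a = -4617/1342 (a = -4 + (-9109 + 14366)/(8273 + (-3363 - 59*(-76))) = -4 + 5257/(8273 + (-3363 + 4484)) = -4 + 5257/(8273 + 1121) = -4 + 5257/9394 = -4 + 5257*(1/9394) = -4 + 751/1342 = -4617/1342 ≈ -3.4404)
O = -4257
a - O = -4617/1342 - 1*(-4257) = -4617/1342 + 4257 = 5708277/1342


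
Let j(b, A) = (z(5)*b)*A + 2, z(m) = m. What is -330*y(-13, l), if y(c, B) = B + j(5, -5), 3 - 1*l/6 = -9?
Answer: 16830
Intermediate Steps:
l = 72 (l = 18 - 6*(-9) = 18 + 54 = 72)
j(b, A) = 2 + 5*A*b (j(b, A) = (5*b)*A + 2 = 5*A*b + 2 = 2 + 5*A*b)
y(c, B) = -123 + B (y(c, B) = B + (2 + 5*(-5)*5) = B + (2 - 125) = B - 123 = -123 + B)
-330*y(-13, l) = -330*(-123 + 72) = -330*(-51) = 16830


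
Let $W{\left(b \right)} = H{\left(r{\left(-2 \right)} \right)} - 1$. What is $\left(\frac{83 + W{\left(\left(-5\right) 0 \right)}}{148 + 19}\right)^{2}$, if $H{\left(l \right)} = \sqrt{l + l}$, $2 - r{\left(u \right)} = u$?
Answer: $\frac{6732}{27889} + \frac{328 \sqrt{2}}{27889} \approx 0.25802$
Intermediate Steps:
$r{\left(u \right)} = 2 - u$
$H{\left(l \right)} = \sqrt{2} \sqrt{l}$ ($H{\left(l \right)} = \sqrt{2 l} = \sqrt{2} \sqrt{l}$)
$W{\left(b \right)} = -1 + 2 \sqrt{2}$ ($W{\left(b \right)} = \sqrt{2} \sqrt{2 - -2} - 1 = \sqrt{2} \sqrt{2 + 2} - 1 = \sqrt{2} \sqrt{4} - 1 = \sqrt{2} \cdot 2 - 1 = 2 \sqrt{2} - 1 = -1 + 2 \sqrt{2}$)
$\left(\frac{83 + W{\left(\left(-5\right) 0 \right)}}{148 + 19}\right)^{2} = \left(\frac{83 - \left(1 - 2 \sqrt{2}\right)}{148 + 19}\right)^{2} = \left(\frac{82 + 2 \sqrt{2}}{167}\right)^{2} = \left(\left(82 + 2 \sqrt{2}\right) \frac{1}{167}\right)^{2} = \left(\frac{82}{167} + \frac{2 \sqrt{2}}{167}\right)^{2}$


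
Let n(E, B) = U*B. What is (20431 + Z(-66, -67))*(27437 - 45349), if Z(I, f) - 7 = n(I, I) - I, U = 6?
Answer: -360174496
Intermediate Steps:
n(E, B) = 6*B
Z(I, f) = 7 + 5*I (Z(I, f) = 7 + (6*I - I) = 7 + 5*I)
(20431 + Z(-66, -67))*(27437 - 45349) = (20431 + (7 + 5*(-66)))*(27437 - 45349) = (20431 + (7 - 330))*(-17912) = (20431 - 323)*(-17912) = 20108*(-17912) = -360174496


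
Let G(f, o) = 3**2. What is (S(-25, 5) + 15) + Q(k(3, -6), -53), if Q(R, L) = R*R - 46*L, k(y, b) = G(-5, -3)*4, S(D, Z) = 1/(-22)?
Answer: 82477/22 ≈ 3749.0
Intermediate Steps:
G(f, o) = 9
S(D, Z) = -1/22
k(y, b) = 36 (k(y, b) = 9*4 = 36)
Q(R, L) = R**2 - 46*L
(S(-25, 5) + 15) + Q(k(3, -6), -53) = (-1/22 + 15) + (36**2 - 46*(-53)) = 329/22 + (1296 + 2438) = 329/22 + 3734 = 82477/22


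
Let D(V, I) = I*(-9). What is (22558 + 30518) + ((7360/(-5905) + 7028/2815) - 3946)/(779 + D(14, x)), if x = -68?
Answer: 245431559392938/4624400365 ≈ 53073.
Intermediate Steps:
D(V, I) = -9*I
(22558 + 30518) + ((7360/(-5905) + 7028/2815) - 3946)/(779 + D(14, x)) = (22558 + 30518) + ((7360/(-5905) + 7028/2815) - 3946)/(779 - 9*(-68)) = 53076 + ((7360*(-1/5905) + 7028*(1/2815)) - 3946)/(779 + 612) = 53076 + ((-1472/1181 + 7028/2815) - 3946)/1391 = 53076 + (4156388/3324515 - 3946)*(1/1391) = 53076 - 13114379802/3324515*1/1391 = 53076 - 13114379802/4624400365 = 245431559392938/4624400365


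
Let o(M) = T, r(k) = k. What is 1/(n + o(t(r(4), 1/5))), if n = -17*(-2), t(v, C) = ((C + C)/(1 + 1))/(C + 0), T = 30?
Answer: 1/64 ≈ 0.015625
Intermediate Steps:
t(v, C) = 1 (t(v, C) = ((2*C)/2)/C = ((2*C)*(1/2))/C = C/C = 1)
o(M) = 30
n = 34
1/(n + o(t(r(4), 1/5))) = 1/(34 + 30) = 1/64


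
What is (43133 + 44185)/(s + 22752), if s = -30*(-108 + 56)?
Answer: 14553/4052 ≈ 3.5916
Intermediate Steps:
s = 1560 (s = -30*(-52) = 1560)
(43133 + 44185)/(s + 22752) = (43133 + 44185)/(1560 + 22752) = 87318/24312 = 87318*(1/24312) = 14553/4052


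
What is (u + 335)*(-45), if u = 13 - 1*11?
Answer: -15165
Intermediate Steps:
u = 2 (u = 13 - 11 = 2)
(u + 335)*(-45) = (2 + 335)*(-45) = 337*(-45) = -15165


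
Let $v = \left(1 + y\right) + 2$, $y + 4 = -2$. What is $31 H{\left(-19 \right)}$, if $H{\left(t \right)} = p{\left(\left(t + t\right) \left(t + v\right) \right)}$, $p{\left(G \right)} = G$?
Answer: $25916$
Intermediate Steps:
$y = -6$ ($y = -4 - 2 = -6$)
$v = -3$ ($v = \left(1 - 6\right) + 2 = -5 + 2 = -3$)
$H{\left(t \right)} = 2 t \left(-3 + t\right)$ ($H{\left(t \right)} = \left(t + t\right) \left(t - 3\right) = 2 t \left(-3 + t\right)$)
$31 H{\left(-19 \right)} = 31 \cdot 2 \left(-19\right) \left(-3 - 19\right) = 31 \cdot 2 \left(-19\right) \left(-22\right) = 31 \cdot 836 = 25916$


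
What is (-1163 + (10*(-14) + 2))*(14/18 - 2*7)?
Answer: 154819/9 ≈ 17202.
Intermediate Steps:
(-1163 + (10*(-14) + 2))*(14/18 - 2*7) = (-1163 + (-140 + 2))*(14*(1/18) - 14) = (-1163 - 138)*(7/9 - 14) = -1301*(-119/9) = 154819/9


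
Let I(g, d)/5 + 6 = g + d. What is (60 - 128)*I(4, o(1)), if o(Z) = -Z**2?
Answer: 1020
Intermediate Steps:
I(g, d) = -30 + 5*d + 5*g (I(g, d) = -30 + 5*(g + d) = -30 + 5*(d + g) = -30 + (5*d + 5*g) = -30 + 5*d + 5*g)
(60 - 128)*I(4, o(1)) = (60 - 128)*(-30 + 5*(-1*1**2) + 5*4) = -68*(-30 + 5*(-1*1) + 20) = -68*(-30 + 5*(-1) + 20) = -68*(-30 - 5 + 20) = -68*(-15) = 1020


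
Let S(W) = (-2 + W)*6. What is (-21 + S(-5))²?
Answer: 3969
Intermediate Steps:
S(W) = -12 + 6*W
(-21 + S(-5))² = (-21 + (-12 + 6*(-5)))² = (-21 + (-12 - 30))² = (-21 - 42)² = (-63)² = 3969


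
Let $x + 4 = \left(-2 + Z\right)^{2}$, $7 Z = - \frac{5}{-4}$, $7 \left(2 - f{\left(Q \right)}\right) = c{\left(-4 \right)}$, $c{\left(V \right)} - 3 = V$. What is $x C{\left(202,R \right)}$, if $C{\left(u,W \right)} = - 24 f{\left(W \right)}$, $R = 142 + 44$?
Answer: $\frac{24075}{686} \approx 35.095$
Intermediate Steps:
$c{\left(V \right)} = 3 + V$
$f{\left(Q \right)} = \frac{15}{7}$ ($f{\left(Q \right)} = 2 - \frac{3 - 4}{7} = 2 - - \frac{1}{7} = 2 + \frac{1}{7} = \frac{15}{7}$)
$Z = \frac{5}{28}$ ($Z = \frac{\left(-5\right) \frac{1}{-4}}{7} = \frac{\left(-5\right) \left(- \frac{1}{4}\right)}{7} = \frac{1}{7} \cdot \frac{5}{4} = \frac{5}{28} \approx 0.17857$)
$R = 186$
$C{\left(u,W \right)} = - \frac{360}{7}$ ($C{\left(u,W \right)} = \left(-24\right) \frac{15}{7} = - \frac{360}{7}$)
$x = - \frac{535}{784}$ ($x = -4 + \left(-2 + \frac{5}{28}\right)^{2} = -4 + \left(- \frac{51}{28}\right)^{2} = -4 + \frac{2601}{784} = - \frac{535}{784} \approx -0.6824$)
$x C{\left(202,R \right)} = \left(- \frac{535}{784}\right) \left(- \frac{360}{7}\right) = \frac{24075}{686}$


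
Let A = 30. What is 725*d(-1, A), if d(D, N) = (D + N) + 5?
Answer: 24650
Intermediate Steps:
d(D, N) = 5 + D + N
725*d(-1, A) = 725*(5 - 1 + 30) = 725*34 = 24650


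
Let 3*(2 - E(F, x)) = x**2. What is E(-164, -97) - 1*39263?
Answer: -127192/3 ≈ -42397.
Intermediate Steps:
E(F, x) = 2 - x**2/3
E(-164, -97) - 1*39263 = (2 - 1/3*(-97)**2) - 1*39263 = (2 - 1/3*9409) - 39263 = (2 - 9409/3) - 39263 = -9403/3 - 39263 = -127192/3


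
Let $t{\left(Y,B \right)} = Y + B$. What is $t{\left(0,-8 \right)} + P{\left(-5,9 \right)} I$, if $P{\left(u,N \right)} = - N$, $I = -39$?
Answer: $343$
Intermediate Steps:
$t{\left(Y,B \right)} = B + Y$
$t{\left(0,-8 \right)} + P{\left(-5,9 \right)} I = \left(-8 + 0\right) + \left(-1\right) 9 \left(-39\right) = -8 - -351 = -8 + 351 = 343$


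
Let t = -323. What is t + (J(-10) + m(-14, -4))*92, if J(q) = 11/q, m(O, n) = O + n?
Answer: -10401/5 ≈ -2080.2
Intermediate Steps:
t + (J(-10) + m(-14, -4))*92 = -323 + (11/(-10) + (-14 - 4))*92 = -323 + (11*(-1/10) - 18)*92 = -323 + (-11/10 - 18)*92 = -323 - 191/10*92 = -323 - 8786/5 = -10401/5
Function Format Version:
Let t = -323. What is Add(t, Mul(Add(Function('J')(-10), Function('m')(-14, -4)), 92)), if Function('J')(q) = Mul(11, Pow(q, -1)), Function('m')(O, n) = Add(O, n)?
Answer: Rational(-10401, 5) ≈ -2080.2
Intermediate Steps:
Add(t, Mul(Add(Function('J')(-10), Function('m')(-14, -4)), 92)) = Add(-323, Mul(Add(Mul(11, Pow(-10, -1)), Add(-14, -4)), 92)) = Add(-323, Mul(Add(Mul(11, Rational(-1, 10)), -18), 92)) = Add(-323, Mul(Add(Rational(-11, 10), -18), 92)) = Add(-323, Mul(Rational(-191, 10), 92)) = Add(-323, Rational(-8786, 5)) = Rational(-10401, 5)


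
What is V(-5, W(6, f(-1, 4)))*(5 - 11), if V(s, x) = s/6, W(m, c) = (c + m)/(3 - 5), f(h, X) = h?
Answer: 5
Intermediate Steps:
W(m, c) = -c/2 - m/2 (W(m, c) = (c + m)/(-2) = (c + m)*(-½) = -c/2 - m/2)
V(s, x) = s/6 (V(s, x) = s*(⅙) = s/6)
V(-5, W(6, f(-1, 4)))*(5 - 11) = ((⅙)*(-5))*(5 - 11) = -⅚*(-6) = 5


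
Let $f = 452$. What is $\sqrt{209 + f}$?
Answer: $\sqrt{661} \approx 25.71$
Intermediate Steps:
$\sqrt{209 + f} = \sqrt{209 + 452} = \sqrt{661}$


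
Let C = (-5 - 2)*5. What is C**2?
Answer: 1225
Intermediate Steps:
C = -35 (C = -7*5 = -35)
C**2 = (-35)**2 = 1225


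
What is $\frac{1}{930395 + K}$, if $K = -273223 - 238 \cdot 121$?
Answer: $\frac{1}{628374} \approx 1.5914 \cdot 10^{-6}$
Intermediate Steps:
$K = -302021$ ($K = -273223 - 28798 = -302021$)
$\frac{1}{930395 + K} = \frac{1}{930395 - 302021} = \frac{1}{628374}$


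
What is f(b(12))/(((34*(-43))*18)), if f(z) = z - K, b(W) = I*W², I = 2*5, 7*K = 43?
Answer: -10037/184212 ≈ -0.054486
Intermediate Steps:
K = 43/7 (K = (⅐)*43 = 43/7 ≈ 6.1429)
I = 10
b(W) = 10*W²
f(z) = -43/7 + z (f(z) = z - 1*43/7 = z - 43/7 = -43/7 + z)
f(b(12))/(((34*(-43))*18)) = (-43/7 + 10*12²)/(((34*(-43))*18)) = (-43/7 + 10*144)/((-1462*18)) = (-43/7 + 1440)/(-26316) = (10037/7)*(-1/26316) = -10037/184212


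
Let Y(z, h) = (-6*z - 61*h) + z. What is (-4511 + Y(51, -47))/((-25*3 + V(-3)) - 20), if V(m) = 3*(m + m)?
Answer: 1899/113 ≈ 16.805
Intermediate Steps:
Y(z, h) = -61*h - 5*z (Y(z, h) = (-61*h - 6*z) + z = -61*h - 5*z)
V(m) = 6*m (V(m) = 3*(2*m) = 6*m)
(-4511 + Y(51, -47))/((-25*3 + V(-3)) - 20) = (-4511 + (-61*(-47) - 5*51))/((-25*3 + 6*(-3)) - 20) = (-4511 + (2867 - 255))/((-75 - 18) - 20) = (-4511 + 2612)/(-93 - 20) = -1899/(-113) = -1899*(-1/113) = 1899/113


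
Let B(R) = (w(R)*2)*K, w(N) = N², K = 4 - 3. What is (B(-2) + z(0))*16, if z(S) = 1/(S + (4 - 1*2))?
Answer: 136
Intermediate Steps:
K = 1
z(S) = 1/(2 + S) (z(S) = 1/(S + (4 - 2)) = 1/(S + 2) = 1/(2 + S))
B(R) = 2*R² (B(R) = (R²*2)*1 = (2*R²)*1 = 2*R²)
(B(-2) + z(0))*16 = (2*(-2)² + 1/(2 + 0))*16 = (2*4 + 1/2)*16 = (8 + ½)*16 = (17/2)*16 = 136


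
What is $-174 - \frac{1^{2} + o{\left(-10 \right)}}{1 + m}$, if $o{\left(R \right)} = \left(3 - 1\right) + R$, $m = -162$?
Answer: $- \frac{4003}{23} \approx -174.04$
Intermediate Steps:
$o{\left(R \right)} = 2 + R$
$-174 - \frac{1^{2} + o{\left(-10 \right)}}{1 + m} = -174 - \frac{1^{2} + \left(2 - 10\right)}{1 - 162} = -174 - \frac{1 - 8}{-161} = -174 - \left(-7\right) \left(- \frac{1}{161}\right) = -174 - \frac{1}{23} = - \frac{4003}{23}$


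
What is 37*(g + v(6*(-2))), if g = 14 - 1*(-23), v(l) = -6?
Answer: 1147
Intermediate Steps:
g = 37 (g = 14 + 23 = 37)
37*(g + v(6*(-2))) = 37*(37 - 6) = 37*31 = 1147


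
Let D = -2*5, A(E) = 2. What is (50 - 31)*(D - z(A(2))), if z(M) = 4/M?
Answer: -228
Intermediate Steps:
D = -10
(50 - 31)*(D - z(A(2))) = (50 - 31)*(-10 - 4/2) = 19*(-10 - 4/2) = 19*(-10 - 1*2) = 19*(-10 - 2) = 19*(-12) = -228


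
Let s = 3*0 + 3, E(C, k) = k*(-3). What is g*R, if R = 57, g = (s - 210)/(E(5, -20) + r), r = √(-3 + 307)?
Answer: -176985/824 + 11799*√19/824 ≈ -152.37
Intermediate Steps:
E(C, k) = -3*k
r = 4*√19 (r = √304 = 4*√19 ≈ 17.436)
s = 3 (s = 0 + 3 = 3)
g = -207/(60 + 4*√19) (g = (3 - 210)/(-3*(-20) + 4*√19) = -207/(60 + 4*√19) ≈ -2.6732)
g*R = (-3105/824 + 207*√19/824)*57 = -176985/824 + 11799*√19/824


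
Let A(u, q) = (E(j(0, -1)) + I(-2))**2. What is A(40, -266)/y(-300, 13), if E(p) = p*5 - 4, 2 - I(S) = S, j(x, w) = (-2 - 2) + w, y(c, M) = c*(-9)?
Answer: 25/108 ≈ 0.23148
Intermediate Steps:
y(c, M) = -9*c
j(x, w) = -4 + w
I(S) = 2 - S
E(p) = -4 + 5*p (E(p) = 5*p - 4 = -4 + 5*p)
A(u, q) = 625 (A(u, q) = ((-4 + 5*(-4 - 1)) + (2 - 1*(-2)))**2 = ((-4 + 5*(-5)) + (2 + 2))**2 = ((-4 - 25) + 4)**2 = (-29 + 4)**2 = (-25)**2 = 625)
A(40, -266)/y(-300, 13) = 625/((-9*(-300))) = 625/2700 = 625*(1/2700) = 25/108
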